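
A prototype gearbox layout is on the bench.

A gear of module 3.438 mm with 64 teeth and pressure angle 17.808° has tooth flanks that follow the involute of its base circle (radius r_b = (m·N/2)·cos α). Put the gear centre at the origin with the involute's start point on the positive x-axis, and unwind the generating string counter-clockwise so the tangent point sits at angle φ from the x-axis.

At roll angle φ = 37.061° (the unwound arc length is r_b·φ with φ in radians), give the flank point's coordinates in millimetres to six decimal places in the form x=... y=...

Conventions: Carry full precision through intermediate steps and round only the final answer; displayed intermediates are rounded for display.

class = single-mesh tooth geometry [base-circle involute, m = 3.438, 64T]
pitch radius r_p = m·N/2 = 3.438·64/2 = 110.016000
base radius r_b = r_p·cos α = 110.016000·cos 17.808° = 104.744770
roll angle φ = 37.061° = 0.64683647 rad
x = r_b·(cos φ + φ·sin φ) = 124.417934
y = r_b·(sin φ − φ·cos φ) = 9.059701

x=124.417934 y=9.059701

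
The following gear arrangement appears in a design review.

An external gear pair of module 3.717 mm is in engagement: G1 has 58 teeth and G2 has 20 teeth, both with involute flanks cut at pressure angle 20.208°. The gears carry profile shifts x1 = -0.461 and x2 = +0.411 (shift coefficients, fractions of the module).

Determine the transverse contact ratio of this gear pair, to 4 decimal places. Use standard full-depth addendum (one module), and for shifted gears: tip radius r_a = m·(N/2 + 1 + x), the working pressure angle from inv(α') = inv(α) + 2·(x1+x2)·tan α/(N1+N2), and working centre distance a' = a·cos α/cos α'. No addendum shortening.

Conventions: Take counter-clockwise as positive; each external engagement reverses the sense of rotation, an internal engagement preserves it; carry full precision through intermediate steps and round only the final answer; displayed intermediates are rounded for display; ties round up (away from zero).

topology: single-mesh involute geometry — m = 3.717, 58T/20T pair
base radii: r_b1 = 101.157780, r_b2 = 34.881993
tip radii: r_a1 = 109.796463, r_a2 = 42.414687
inv(α') = inv(20.208°) + 2·(-0.461+0.411)·tan α/(58+20) = 0.01491885  ⇒  α' = 20.00626°
a' = a·cos α / cos α' = 144.9630·cos 20.208°/cos 20.00626° = 144.776258
action lengths: √(r_a1²−r_b1²) = 42.689188, √(r_a2²−r_b2²) = 24.129903
base pitch p_b = π·m·cos α = 10.958501
CR = (42.689188 + 24.129903 − 144.776258·sin 20.00626°)/10.958501 = 1.577573
contact ratio ≈ 1.5776

1.5776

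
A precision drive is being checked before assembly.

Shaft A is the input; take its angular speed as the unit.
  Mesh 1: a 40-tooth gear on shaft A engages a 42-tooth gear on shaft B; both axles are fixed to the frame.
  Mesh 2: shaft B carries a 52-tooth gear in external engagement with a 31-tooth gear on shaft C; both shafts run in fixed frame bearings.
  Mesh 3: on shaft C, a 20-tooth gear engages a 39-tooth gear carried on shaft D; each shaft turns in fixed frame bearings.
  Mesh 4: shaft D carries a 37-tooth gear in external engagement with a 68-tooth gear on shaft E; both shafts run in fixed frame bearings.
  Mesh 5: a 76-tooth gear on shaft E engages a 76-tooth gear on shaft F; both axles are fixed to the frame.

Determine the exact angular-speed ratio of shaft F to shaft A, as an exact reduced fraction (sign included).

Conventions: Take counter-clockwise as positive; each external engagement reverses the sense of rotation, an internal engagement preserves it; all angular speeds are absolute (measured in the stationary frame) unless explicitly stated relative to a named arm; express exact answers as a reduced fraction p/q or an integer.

-14800/33201

class = fixed-axis compound train [5 meshes; 5 ratios multiply, 5 sense flips]
mesh 1 [40T→42T]: running ratio 20/21, sense −
mesh 2 [52T→31T]: running ratio 1040/651, sense +
mesh 3 [20T→39T]: running ratio 1600/1953, sense −
mesh 4 [37T→68T]: running ratio 14800/33201, sense +
mesh 5 [76T→76T]: running ratio 14800/33201, sense −
ω_out/ω_in = -14800/33201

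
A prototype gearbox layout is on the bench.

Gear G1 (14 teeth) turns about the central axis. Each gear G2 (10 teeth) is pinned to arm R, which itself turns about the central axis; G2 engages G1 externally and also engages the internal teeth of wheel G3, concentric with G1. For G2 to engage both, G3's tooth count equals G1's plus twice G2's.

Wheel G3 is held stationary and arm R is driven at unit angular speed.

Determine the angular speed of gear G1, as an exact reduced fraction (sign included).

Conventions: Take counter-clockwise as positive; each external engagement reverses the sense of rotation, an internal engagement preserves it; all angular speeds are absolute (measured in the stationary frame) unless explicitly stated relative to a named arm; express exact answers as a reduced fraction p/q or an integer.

24/7

planetary set (14T centre, 10T on arm, 34T internal) — Willis relation
ring teeth: 14 + 2·10 = 34
14(ω_sun−ω_arm) = −34(ω_ring−ω_arm),  ω_ring = 0, ω_arm = 1
ω_sun = 1 − (34/14)(0−1) = 24/7
exact speed ratio = 24/7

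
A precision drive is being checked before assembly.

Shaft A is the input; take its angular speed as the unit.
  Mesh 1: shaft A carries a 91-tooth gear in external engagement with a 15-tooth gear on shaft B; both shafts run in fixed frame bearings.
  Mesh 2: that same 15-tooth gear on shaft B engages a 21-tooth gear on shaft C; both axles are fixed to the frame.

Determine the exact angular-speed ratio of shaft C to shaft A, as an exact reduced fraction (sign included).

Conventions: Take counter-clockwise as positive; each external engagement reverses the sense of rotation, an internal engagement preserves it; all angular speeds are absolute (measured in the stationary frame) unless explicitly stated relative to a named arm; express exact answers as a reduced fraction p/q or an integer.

13/3

class = fixed-axis compound train [2 meshes; 2 ratios multiply, 2 sense flips]
mesh 1 [91T→15T]: running ratio 91/15, sense −
mesh 2 [15T→21T]: running ratio 13/3, sense +
ω_out/ω_in = 13/3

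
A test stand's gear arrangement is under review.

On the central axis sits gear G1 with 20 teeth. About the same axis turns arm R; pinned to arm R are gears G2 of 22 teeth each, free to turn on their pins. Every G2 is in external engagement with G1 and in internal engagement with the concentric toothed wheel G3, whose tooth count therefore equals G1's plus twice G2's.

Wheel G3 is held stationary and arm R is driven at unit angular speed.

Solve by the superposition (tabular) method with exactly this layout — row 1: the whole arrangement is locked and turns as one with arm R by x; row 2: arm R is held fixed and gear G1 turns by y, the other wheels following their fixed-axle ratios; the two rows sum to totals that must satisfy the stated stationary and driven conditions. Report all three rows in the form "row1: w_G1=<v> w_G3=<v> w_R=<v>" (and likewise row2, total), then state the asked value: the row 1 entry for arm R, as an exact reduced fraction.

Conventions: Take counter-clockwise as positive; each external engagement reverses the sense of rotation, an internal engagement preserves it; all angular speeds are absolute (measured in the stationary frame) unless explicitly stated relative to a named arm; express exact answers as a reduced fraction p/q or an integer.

row1: w_G1=1 w_G3=1 w_R=1
row2: w_G1=16/5 w_G3=-1 w_R=0
total: w_G1=21/5 w_G3=0 w_R=1
asked value: 1

planetary set (20T centre, 22T on arm, 64T internal) — Willis relation
row 1: whole set turns with the arm by x
superposition row 2 [arm held]: sun y, ring −(20/64)·y, arm 0
boundary: total ω_ring = x − (20/64)·y = 0 and total ω_arm = x = 1  ⇒  y = 16/5, x = 1
row 2 ring = −(20/64)·16/5 = -1
totals (row 1 + row 2): sun 1 + 16/5 = 21/5, ring 1 + (-1) = 0, arm 1 + 0 = 1
asked cell (row1, arm) = 1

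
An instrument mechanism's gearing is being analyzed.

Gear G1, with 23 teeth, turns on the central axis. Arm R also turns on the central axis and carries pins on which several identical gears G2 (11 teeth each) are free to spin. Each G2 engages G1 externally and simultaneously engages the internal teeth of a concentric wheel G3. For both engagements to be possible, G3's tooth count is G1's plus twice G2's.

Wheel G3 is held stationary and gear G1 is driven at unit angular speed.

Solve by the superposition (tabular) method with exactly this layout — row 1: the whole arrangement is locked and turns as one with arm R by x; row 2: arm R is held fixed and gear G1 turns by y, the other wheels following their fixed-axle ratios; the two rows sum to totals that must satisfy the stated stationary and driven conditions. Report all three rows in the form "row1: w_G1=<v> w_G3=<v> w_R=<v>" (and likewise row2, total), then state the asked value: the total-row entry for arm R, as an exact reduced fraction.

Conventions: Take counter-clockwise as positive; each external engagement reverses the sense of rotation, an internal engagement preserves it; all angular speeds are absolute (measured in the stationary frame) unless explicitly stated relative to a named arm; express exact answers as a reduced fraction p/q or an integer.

planetary set (23T centre, 11T on arm, 45T internal) — Willis relation
superposition row 1 [locked train]: every member turns x
superposition row 2 [arm held]: sun y, ring −(23/45)·y, arm 0
boundary: total ω_ring = x − (23/45)·y = 0 and total ω_sun = x + y = 1  ⇒  y = 45/68, x = 23/68
row 2 ring = −(23/45)·45/68 = -23/68
totals (row 1 + row 2): sun 23/68 + 45/68 = 1, ring 23/68 + (-23/68) = 0, arm 23/68 + 0 = 23/68
asked cell (total, arm) = 23/68

row1: w_G1=23/68 w_G3=23/68 w_R=23/68
row2: w_G1=45/68 w_G3=-23/68 w_R=0
total: w_G1=1 w_G3=0 w_R=23/68
asked value: 23/68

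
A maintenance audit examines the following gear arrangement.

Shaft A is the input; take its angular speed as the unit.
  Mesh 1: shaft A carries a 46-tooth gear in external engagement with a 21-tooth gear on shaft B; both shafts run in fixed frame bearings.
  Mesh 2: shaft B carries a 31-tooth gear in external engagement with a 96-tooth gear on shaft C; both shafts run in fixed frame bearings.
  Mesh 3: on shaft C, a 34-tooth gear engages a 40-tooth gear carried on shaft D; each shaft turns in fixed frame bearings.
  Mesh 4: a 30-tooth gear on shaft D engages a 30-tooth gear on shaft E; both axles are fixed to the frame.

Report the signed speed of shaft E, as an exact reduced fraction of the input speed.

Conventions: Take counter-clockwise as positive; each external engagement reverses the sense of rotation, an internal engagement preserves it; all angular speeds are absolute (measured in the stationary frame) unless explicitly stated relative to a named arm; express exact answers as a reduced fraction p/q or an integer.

12121/20160

4-mesh fixed-axis compound train (all bearings frame-fixed)
mesh 1 [46T→21T]: |ω|/ω_in = 1×46/21 = 46/21, sense flips to −
mesh 2 [31T→96T]: |ω|/ω_in = (46/21)×31/96 = 713/1008, sense flips to +
mesh 3 [34T→40T]: |ω|/ω_in = (713/1008)×34/40 = 12121/20160, sense flips to −
mesh 4 [30T→30T]: |ω|/ω_in = (12121/20160)×30/30 = 12121/20160, sense flips to +
signed output speed (× input speed) = 12121/20160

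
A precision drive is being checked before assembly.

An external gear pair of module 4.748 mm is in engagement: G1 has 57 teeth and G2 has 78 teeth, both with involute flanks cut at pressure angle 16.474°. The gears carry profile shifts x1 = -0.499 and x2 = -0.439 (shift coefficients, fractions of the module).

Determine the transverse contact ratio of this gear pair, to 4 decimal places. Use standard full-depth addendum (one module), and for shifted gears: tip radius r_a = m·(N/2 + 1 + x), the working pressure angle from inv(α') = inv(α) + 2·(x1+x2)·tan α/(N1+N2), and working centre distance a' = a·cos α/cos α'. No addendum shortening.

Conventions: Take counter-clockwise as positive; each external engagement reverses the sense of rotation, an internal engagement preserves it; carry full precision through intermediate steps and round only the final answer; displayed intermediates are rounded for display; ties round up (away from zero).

2.4956

single-mesh involute tooth geometry (57T engaging 78T at module 4.748)
base radii: r_b1 = 129.762996, r_b2 = 177.570415
tip radii: r_a1 = 137.696748, r_a2 = 187.835628
inv(α') = inv(16.474°) + 2·(-0.499-0.439)·tan α/(57+78) = 0.00408501  ⇒  α' = 13.11675°
a' = a·cos α / cos α' = 320.4900·cos 16.474°/cos 13.11675° = 315.566645
action lengths: √(r_a1²−r_b1²) = 46.064730, √(r_a2²−r_b2²) = 61.245170
base pitch p_b = π·m·cos α = 14.303946
CR = (46.064730 + 61.245170 − 315.566645·sin 13.11675°)/14.303946 = 2.495568
contact ratio ≈ 2.4956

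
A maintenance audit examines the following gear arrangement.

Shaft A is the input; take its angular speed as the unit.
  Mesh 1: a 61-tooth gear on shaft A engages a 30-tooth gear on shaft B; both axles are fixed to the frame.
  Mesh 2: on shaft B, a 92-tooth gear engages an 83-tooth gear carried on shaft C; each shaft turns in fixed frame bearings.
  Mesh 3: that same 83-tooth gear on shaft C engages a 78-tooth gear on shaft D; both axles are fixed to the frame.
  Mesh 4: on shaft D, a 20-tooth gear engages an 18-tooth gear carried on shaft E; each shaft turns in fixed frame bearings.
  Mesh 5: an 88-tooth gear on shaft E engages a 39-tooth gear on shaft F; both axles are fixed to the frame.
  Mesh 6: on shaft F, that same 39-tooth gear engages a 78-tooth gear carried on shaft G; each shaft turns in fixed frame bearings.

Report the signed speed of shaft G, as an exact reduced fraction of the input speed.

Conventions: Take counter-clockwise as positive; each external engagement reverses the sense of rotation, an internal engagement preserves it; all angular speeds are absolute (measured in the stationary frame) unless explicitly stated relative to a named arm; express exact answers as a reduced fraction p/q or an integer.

6-mesh fixed-axis compound train (all bearings frame-fixed)
mesh 1 [61T→30T]: |ω|/ω_in = 1×61/30 = 61/30, sense flips to −
mesh 2 [92T→83T]: |ω|/ω_in = (61/30)×92/83 = 2806/1245, sense flips to +
mesh 3 [83T→78T]: |ω|/ω_in = (2806/1245)×83/78 = 1403/585, sense flips to −
mesh 4 [20T→18T]: |ω|/ω_in = (1403/585)×20/18 = 2806/1053, sense flips to +
mesh 5 [88T→39T]: |ω|/ω_in = (2806/1053)×88/39 = 246928/41067, sense flips to −
mesh 6 [39T→78T]: |ω|/ω_in = (246928/41067)×39/78 = 123464/41067, sense flips to +
signed output speed (× input speed) = 123464/41067

123464/41067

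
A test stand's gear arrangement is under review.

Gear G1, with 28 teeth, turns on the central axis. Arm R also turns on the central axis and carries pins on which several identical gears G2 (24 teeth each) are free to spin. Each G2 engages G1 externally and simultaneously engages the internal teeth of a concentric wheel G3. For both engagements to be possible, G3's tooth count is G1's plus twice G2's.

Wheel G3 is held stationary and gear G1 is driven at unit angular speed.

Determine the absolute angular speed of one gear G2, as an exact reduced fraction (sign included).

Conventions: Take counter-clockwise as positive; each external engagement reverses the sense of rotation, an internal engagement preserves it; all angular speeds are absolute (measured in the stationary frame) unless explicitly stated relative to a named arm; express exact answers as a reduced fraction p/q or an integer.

-7/12

class = planetary set [G3 = 28+2·24 = 76; Willis about the carrier]
ring teeth: 28 + 2·24 = 76
28(ω_sun−ω_arm) = −76(ω_ring−ω_arm),  ω_ring = 0, ω_sun = 1
28(1−ω_arm) = −76(0−ω_arm)  ⇒  104·ω_arm = 28  ⇒  ω_arm = 7/26
sun–planet mesh: 28·(1−7/26) = −24·(ω_p−ω_arm)  ⇒  ω_p−ω_arm = -133/156
ω_p = 7/26 − 133/156 = -7/12
exact speed ratio = -7/12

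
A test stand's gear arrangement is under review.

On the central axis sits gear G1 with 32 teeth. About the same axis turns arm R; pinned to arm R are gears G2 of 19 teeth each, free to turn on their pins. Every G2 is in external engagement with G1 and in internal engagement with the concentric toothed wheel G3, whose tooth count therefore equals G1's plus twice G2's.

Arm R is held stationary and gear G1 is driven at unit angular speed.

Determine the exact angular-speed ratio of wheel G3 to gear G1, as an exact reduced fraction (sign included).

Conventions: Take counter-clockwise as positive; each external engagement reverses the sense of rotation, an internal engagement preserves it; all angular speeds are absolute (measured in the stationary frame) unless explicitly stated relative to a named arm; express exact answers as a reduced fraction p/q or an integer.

-16/35

class = planetary set [G3 = 32+2·19 = 70; Willis about the carrier]
ring teeth: 32 + 2·19 = 70
32(ω_sun−ω_arm) = −70(ω_ring−ω_arm),  ω_arm = 0, ω_sun = 1
ω_ring = 0 − (32/70)(1−0) = -16/35
ω_out/ω_in = -16/35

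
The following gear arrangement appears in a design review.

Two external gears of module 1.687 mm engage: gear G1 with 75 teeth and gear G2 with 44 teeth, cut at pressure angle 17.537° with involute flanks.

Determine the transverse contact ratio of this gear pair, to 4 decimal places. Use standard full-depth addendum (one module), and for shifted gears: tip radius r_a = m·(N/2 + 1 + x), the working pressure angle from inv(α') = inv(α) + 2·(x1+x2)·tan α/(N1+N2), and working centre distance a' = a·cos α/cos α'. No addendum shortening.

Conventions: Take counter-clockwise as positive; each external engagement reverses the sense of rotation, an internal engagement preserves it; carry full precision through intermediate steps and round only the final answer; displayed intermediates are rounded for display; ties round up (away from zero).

1.9275

recognized (one external pair, fixed centres): single-mesh tooth geometry, m = 1.687, N1 = 75, N2 = 44
base radii: r_b1 = 60.322221, r_b2 = 35.389036
tip radii: r_a1 = 64.949500, r_a2 = 38.801000
no profile shift: α' = α, a' = a
action lengths: √(r_a1²−r_b1²) = 24.076278, √(r_a2²−r_b2²) = 15.910176
base pitch p_b = π·m·cos α = 5.053543
CR = (24.076278 + 15.910176 − 100.376500·sin 17.53700°)/5.053543 = 1.927528
contact ratio ≈ 1.9275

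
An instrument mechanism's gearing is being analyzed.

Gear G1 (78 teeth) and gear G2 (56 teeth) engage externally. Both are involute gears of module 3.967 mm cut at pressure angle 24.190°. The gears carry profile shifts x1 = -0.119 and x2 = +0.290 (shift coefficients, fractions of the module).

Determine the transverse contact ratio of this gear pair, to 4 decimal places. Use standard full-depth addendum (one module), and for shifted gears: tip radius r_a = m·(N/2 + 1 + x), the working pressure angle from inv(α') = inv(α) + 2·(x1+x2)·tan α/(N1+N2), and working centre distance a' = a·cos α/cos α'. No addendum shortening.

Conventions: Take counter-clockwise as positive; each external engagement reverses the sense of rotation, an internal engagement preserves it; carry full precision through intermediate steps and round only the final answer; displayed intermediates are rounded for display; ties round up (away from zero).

topology: single-mesh involute geometry — m = 3.967, 78T/56T pair
base radii: r_b1 = 141.127906, r_b2 = 101.322599
tip radii: r_a1 = 158.207927, r_a2 = 116.193430
inv(α') = inv(24.190°) + 2·(-0.119+0.290)·tan α/(78+56) = 0.02815939  ⇒  α' = 24.51070°
a' = a·cos α / cos α' = 265.7890·cos 24.190°/cos 24.51070° = 266.463148
action lengths: √(r_a1²−r_b1²) = 71.502883, √(r_a2²−r_b2²) = 56.873931
base pitch p_b = π·m·cos α = 11.368369
CR = (71.502883 + 56.873931 − 266.463148·sin 24.51070°)/11.368369 = 1.568481
contact ratio ≈ 1.5685

1.5685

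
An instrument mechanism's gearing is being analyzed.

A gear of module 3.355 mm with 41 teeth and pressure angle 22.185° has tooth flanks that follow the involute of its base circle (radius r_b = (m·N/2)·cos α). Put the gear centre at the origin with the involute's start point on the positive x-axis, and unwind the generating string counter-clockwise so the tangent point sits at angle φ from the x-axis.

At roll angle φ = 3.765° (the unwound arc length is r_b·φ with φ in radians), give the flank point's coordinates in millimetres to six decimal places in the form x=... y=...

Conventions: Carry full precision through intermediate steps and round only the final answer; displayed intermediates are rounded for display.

x=63.823215 y=0.006021

single-mesh involute tooth geometry (41T wheel at module 3.355)
pitch radius r_p = m·N/2 = 3.355·41/2 = 68.777500
base radius r_b = r_p·cos α = 68.777500·cos 22.185° = 63.685865
roll angle φ = 3.765° = 0.06571165 rad
x = r_b·(cos φ + φ·sin φ) = 63.823215
y = r_b·(sin φ − φ·cos φ) = 0.006021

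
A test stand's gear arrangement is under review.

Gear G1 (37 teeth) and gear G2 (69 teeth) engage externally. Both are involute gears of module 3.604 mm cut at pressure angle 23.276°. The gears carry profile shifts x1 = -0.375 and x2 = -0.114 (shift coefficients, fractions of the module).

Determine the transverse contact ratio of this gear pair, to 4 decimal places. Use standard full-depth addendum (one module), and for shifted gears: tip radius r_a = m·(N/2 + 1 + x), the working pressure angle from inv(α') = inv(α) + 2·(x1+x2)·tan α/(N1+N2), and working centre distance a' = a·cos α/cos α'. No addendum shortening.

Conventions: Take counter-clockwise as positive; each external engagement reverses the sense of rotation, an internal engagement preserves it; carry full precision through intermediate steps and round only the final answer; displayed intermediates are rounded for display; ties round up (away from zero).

1.6895

recognized (one external pair, fixed centres): single-mesh tooth geometry, m = 3.604, N1 = 37, N2 = 69
base radii: r_b1 = 61.247536, r_b2 = 114.218377
tip radii: r_a1 = 68.926500, r_a2 = 127.531144
inv(α') = inv(23.276°) + 2·(-0.375-0.114)·tan α/(37+69) = 0.01995978  ⇒  α' = 21.96695°
a' = a·cos α / cos α' = 191.0120·cos 23.276°/cos 21.96695° = 189.202017
action lengths: √(r_a1²−r_b1²) = 31.616480, √(r_a2²−r_b2²) = 56.730547
base pitch p_b = π·m·cos α = 10.400800
CR = (31.616480 + 56.730547 − 189.202017·sin 21.96695°)/10.400800 = 1.689477
contact ratio ≈ 1.6895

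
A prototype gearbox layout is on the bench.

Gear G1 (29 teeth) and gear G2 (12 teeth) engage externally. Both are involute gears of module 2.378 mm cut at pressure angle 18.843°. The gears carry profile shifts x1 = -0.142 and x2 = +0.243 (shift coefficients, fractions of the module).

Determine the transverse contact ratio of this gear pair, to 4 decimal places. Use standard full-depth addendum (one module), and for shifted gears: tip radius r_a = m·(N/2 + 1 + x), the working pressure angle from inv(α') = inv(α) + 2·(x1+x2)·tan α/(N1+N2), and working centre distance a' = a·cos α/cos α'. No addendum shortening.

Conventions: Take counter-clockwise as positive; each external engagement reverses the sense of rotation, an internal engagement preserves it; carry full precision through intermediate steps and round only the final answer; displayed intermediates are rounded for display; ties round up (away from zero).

recognized (one external pair, fixed centres): single-mesh tooth geometry, m = 2.378, N1 = 29, N2 = 12
base radii: r_b1 = 32.633064, r_b2 = 13.503337
tip radii: r_a1 = 36.521324, r_a2 = 17.223854
inv(α') = inv(18.843°) + 2·(-0.142+0.243)·tan α/(29+12) = 0.01407442  ⇒  α' = 19.63381°
a' = a·cos α / cos α' = 48.7490·cos 18.843°/cos 19.63381° = 48.984387
action lengths: √(r_a1²−r_b1²) = 16.397872, √(r_a2²−r_b2²) = 10.692102
base pitch p_b = π·m·cos α = 7.070331
CR = (16.397872 + 10.692102 − 48.984387·sin 19.63381°)/7.070331 = 1.503587
contact ratio ≈ 1.5036

1.5036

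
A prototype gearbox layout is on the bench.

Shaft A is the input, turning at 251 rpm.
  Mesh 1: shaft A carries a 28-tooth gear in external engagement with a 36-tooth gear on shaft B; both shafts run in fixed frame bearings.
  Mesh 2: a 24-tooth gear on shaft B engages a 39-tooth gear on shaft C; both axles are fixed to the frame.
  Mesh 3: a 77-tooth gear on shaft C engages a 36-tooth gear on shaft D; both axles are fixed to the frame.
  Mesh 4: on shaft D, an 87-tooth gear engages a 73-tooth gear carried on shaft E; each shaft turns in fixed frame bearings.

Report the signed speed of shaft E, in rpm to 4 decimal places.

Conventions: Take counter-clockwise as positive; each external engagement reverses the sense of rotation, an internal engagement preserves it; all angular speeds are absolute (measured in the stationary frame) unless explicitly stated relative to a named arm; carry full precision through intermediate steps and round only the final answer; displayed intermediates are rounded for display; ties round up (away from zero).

class = fixed-axis compound train [4 meshes; 4 ratios multiply, 4 sense flips]
mesh 1 [28T→36T]: ω = 251.0000×28/36 = 195.2222 rpm, sense flips to −
mesh 2 [24T→39T]: ω = 195.2222×24/39 = 120.1368 rpm, sense flips to +
mesh 3 [77T→36T]: ω = 120.1368×77/36 = 256.9592 rpm, sense flips to −
mesh 4 [87T→73T]: ω = 256.9592×87/73 = 306.2390 rpm, sense flips to +
signed output speed = +306.2390 rpm

+306.2390 rpm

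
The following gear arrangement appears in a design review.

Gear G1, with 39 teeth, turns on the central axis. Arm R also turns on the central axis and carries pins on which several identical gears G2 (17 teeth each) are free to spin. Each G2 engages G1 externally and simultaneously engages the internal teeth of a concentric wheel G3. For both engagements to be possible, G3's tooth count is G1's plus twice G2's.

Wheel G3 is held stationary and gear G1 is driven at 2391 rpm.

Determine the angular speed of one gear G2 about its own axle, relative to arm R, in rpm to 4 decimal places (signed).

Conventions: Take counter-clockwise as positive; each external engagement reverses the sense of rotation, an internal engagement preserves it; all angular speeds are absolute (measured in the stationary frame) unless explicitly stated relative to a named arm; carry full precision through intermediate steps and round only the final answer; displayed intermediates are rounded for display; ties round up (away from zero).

planetary set (39T centre, 17T on arm, 73T internal) — Willis relation
normalise by the input: solve with ω_sun = 1, then scale by 2391 rpm
ring teeth: 39 + 2·17 = 73
39(ω_sun−ω_arm) = −73(ω_ring−ω_arm),  ω_ring = 0, ω_sun = 1
39(1−ω_arm) = −73(0−ω_arm)  ⇒  112·ω_arm = 39  ⇒  ω_arm = 39/112
sun–planet mesh: 39·(1−39/112) = −17·(ω_p−ω_arm)  ⇒  ω_p−ω_arm = -2847/1904
scale: ω_p−ω_arm = -2847/1904 × 2391 rpm = -3575.1980 rpm

-3575.1980 rpm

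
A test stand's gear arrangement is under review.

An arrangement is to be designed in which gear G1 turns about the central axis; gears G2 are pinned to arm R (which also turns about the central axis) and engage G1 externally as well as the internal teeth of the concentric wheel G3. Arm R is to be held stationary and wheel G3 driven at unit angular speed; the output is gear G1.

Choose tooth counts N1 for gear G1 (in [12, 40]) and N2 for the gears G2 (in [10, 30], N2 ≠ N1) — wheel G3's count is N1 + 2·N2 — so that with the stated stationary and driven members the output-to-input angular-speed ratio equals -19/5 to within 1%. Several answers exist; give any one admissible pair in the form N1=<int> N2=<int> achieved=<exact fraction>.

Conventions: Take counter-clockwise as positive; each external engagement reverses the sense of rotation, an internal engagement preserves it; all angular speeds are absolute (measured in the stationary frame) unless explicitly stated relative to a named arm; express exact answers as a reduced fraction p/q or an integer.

class = planetary set [ratio -19/5 wanted; Willis about the carrier]
Willis with ω_arm = 0: ω_sun/ω_ring = −N3/N1; set equal to -19/5  ⇒  N3/N1 = −(-19/5) = 19/5
N3 = N1 + 2·N2  ⇒  N2/N1 = (N3/N1 − 1)/2 = (19/5 − 1)/2 = 7/5
smallest multiple with N1 ≥ 12 and N2 ≥ 10: k = 3  ⇒  N1 = 3·5 = 15, N2 = 3·7 = 21 (N1 ≤ 40, N2 ≤ 30, N2 ≠ N1 ✓), N3 = 15 + 2·21 = 57
check: −N3/N1 with N1 = 15, N3 = 57 gives -19/5; |achieved − target| = 0 ≤ 19/500 ✓

N1=15 N2=21 achieved=-19/5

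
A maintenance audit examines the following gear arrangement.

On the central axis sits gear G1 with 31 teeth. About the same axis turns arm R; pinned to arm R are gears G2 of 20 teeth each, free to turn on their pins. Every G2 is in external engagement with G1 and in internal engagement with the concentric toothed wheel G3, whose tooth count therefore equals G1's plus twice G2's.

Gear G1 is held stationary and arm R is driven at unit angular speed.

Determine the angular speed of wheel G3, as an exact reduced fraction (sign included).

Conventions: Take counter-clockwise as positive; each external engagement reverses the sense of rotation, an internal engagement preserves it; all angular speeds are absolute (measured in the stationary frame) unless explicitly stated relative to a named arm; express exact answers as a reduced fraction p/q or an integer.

planetary set (31T centre, 20T on arm, 71T internal) — Willis relation
ring teeth: 31 + 2·20 = 71
31(ω_sun−ω_arm) = −71(ω_ring−ω_arm),  ω_sun = 0, ω_arm = 1
ω_ring = 1 − (31/71)(0−1) = 102/71
exact speed ratio = 102/71

102/71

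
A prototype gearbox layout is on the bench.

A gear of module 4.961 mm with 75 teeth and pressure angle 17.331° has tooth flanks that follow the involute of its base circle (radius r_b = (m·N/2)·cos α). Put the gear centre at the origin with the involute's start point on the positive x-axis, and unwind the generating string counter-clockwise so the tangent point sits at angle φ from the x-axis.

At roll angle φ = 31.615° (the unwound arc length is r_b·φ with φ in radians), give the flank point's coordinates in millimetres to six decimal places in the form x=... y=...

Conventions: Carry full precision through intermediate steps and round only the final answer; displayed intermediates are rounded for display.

x=202.603455 y=9.645646

single-mesh involute tooth geometry (75T wheel at module 4.961)
pitch radius r_p = m·N/2 = 4.961·75/2 = 186.037500
base radius r_b = r_p·cos α = 186.037500·cos 17.331° = 177.591354
roll angle φ = 31.615° = 0.55178584 rad
x = r_b·(cos φ + φ·sin φ) = 202.603455
y = r_b·(sin φ − φ·cos φ) = 9.645646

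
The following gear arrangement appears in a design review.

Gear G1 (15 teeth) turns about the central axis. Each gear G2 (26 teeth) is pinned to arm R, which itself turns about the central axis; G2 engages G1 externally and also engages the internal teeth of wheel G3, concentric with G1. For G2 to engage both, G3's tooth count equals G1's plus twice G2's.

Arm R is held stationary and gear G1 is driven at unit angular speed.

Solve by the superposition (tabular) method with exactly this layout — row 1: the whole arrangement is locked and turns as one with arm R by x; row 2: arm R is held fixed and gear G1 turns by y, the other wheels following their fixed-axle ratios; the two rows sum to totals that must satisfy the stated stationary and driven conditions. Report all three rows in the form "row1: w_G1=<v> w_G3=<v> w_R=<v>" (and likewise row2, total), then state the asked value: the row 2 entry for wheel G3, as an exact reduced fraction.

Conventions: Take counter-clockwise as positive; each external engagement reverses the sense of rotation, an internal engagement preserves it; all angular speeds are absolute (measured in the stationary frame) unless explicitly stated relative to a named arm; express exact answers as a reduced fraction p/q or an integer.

class = planetary set [G3 = 15+2·26 = 67; Willis about the carrier]
superposition row 1 [locked train]: every member turns x
superposition row 2 [arm held]: sun y, ring −(15/67)·y, arm 0
boundary: total ω_arm = x = 0 and total ω_sun = x + y = 1  ⇒  y = 1, x = 0
row 2 ring = −(15/67)·1 = -15/67
totals (row 1 + row 2): sun 0 + 1 = 1, ring 0 + (-15/67) = -15/67, arm 0 + 0 = 0
asked cell (row2, ring) = -15/67

row1: w_G1=0 w_G3=0 w_R=0
row2: w_G1=1 w_G3=-15/67 w_R=0
total: w_G1=1 w_G3=-15/67 w_R=0
asked value: -15/67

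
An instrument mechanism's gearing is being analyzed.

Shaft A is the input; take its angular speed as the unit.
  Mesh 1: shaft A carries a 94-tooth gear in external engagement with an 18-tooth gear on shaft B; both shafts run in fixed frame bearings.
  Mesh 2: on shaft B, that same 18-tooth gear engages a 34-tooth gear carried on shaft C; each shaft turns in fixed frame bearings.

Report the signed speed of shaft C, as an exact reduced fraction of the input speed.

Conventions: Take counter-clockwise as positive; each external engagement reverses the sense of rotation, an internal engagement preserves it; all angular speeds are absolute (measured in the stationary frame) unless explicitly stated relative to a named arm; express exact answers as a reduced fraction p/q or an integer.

2-mesh fixed-axis compound train (all bearings frame-fixed)
mesh 1 [94T→18T]: |ω|/ω_in = 1×94/18 = 47/9, sense flips to −
mesh 2 [18T→34T]: |ω|/ω_in = (47/9)×18/34 = 47/17, sense flips to +
signed output speed (× input speed) = 47/17

47/17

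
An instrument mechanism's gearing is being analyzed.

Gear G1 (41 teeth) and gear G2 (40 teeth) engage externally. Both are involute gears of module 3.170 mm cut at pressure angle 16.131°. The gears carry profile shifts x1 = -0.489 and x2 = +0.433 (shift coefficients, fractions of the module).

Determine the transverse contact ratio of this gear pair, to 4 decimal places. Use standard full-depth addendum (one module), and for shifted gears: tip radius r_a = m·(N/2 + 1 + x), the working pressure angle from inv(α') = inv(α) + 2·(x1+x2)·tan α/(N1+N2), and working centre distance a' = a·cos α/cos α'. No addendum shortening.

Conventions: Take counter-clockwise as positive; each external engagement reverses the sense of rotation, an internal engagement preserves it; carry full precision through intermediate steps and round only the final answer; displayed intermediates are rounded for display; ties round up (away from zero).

topology: single-mesh involute geometry — m = 3.170, 41T/40T pair
base radii: r_b1 = 62.426474, r_b2 = 60.903877
tip radii: r_a1 = 66.604870, r_a2 = 67.942610
inv(α') = inv(16.131°) + 2·(-0.489+0.433)·tan α/(41+40) = 0.00728241  ⇒  α' = 15.85203°
a' = a·cos α / cos α' = 128.3850·cos 16.131°/cos 15.85203° = 128.205977
action lengths: √(r_a1²−r_b1²) = 23.219476, √(r_a2²−r_b2²) = 30.115047
base pitch p_b = π·m·cos α = 9.566759
CR = (23.219476 + 30.115047 − 128.205977·sin 15.85203°)/9.566759 = 1.914396
contact ratio ≈ 1.9144

1.9144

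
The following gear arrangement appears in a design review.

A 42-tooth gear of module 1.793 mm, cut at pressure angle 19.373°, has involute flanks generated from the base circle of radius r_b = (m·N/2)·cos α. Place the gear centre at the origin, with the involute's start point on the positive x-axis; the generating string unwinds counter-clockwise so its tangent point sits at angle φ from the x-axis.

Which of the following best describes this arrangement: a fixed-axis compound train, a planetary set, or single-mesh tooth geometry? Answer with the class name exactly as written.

single-mesh tooth geometry

recognized (one wheel, involute flank): single-mesh tooth geometry, m = 1.793, N = 42
classification: single-mesh tooth geometry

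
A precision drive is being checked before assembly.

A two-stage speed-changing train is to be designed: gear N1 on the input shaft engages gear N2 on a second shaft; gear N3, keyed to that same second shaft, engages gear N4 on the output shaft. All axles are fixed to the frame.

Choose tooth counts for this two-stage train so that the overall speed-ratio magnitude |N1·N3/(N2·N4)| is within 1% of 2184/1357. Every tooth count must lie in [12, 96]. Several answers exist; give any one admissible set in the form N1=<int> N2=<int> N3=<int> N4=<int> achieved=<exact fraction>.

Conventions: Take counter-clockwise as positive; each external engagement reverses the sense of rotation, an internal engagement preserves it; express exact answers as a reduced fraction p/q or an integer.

N1=24 N2=23 N3=91 N4=59 achieved=2184/1357

class = fixed-axis compound train [2-stage, 2184/1357 wanted]
target = 2184/1357 in lowest terms: an exact hit needs N1·N3 = k·2184 and N2·N4 = k·1357 for one integer k, every count in [12, 96]; additionally prefer no 1:1 stage (N1 ≠ N2, N3 ≠ N4)
k = 1: N1·N3 = 2184 = 24·91, N2·N4 = 1357 = 23·59
achieved = 24·91/(23·59) = 2184/1357; |achieved − target| = 0 ≤ 546/33925 ✓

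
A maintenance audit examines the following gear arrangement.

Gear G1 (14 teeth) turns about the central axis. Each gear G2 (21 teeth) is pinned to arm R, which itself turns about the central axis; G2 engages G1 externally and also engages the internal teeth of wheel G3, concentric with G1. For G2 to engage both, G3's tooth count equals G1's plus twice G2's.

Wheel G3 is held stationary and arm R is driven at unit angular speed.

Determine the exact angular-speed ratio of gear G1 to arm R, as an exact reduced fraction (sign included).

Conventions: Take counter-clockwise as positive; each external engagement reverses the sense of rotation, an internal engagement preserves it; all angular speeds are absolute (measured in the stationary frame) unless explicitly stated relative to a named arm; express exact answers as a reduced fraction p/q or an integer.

5

planetary set (14T centre, 21T on arm, 56T internal) — Willis relation
ring teeth: 14 + 2·21 = 56
14(ω_sun−ω_arm) = −56(ω_ring−ω_arm),  ω_ring = 0, ω_arm = 1
ω_sun = 1 − (56/14)(0−1) = 5
ω_out/ω_in = 5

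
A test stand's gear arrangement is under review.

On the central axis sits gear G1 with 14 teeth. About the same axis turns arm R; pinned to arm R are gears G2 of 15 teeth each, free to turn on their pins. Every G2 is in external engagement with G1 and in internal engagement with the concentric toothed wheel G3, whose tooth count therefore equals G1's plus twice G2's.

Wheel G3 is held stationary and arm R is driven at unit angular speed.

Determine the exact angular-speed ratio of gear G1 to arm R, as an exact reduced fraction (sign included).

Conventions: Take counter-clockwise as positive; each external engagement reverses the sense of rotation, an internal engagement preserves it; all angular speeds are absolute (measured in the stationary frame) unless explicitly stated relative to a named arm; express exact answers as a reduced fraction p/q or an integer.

29/7

class = planetary set [G3 = 14+2·15 = 44; Willis about the carrier]
ring teeth: 14 + 2·15 = 44
14(ω_sun−ω_arm) = −44(ω_ring−ω_arm),  ω_ring = 0, ω_arm = 1
ω_sun = 1 − (44/14)(0−1) = 29/7
ω_out/ω_in = 29/7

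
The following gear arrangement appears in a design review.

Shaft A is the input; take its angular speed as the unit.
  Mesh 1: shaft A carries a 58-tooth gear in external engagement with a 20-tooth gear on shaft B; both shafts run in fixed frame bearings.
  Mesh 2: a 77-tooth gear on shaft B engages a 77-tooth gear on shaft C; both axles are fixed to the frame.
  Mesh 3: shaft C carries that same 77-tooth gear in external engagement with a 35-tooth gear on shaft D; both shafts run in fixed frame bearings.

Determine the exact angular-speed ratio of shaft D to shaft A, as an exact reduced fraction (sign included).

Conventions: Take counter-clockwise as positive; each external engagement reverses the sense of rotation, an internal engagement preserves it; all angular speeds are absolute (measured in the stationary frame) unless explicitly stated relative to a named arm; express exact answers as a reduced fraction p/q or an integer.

-319/50

class = fixed-axis compound train [3 meshes; 3 ratios multiply, 3 sense flips]
mesh 1 [58T→20T]: running ratio 29/10, sense −
mesh 2 [77T→77T]: running ratio 29/10, sense +
mesh 3 [77T→35T]: running ratio 319/50, sense −
ω_out/ω_in = -319/50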